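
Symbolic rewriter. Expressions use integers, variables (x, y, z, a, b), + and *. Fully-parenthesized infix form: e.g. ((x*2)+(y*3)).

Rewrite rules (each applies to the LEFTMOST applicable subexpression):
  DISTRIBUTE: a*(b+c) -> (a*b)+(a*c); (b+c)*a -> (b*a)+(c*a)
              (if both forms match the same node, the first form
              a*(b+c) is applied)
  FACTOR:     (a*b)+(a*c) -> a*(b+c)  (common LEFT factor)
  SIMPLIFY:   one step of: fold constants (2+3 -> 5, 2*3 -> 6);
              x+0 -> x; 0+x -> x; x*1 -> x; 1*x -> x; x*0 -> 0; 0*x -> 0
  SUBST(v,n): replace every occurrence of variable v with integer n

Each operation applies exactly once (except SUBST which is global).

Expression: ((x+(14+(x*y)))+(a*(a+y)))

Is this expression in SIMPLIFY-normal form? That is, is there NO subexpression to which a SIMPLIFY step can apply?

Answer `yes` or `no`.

Expression: ((x+(14+(x*y)))+(a*(a+y)))
Scanning for simplifiable subexpressions (pre-order)...
  at root: ((x+(14+(x*y)))+(a*(a+y))) (not simplifiable)
  at L: (x+(14+(x*y))) (not simplifiable)
  at LR: (14+(x*y)) (not simplifiable)
  at LRR: (x*y) (not simplifiable)
  at R: (a*(a+y)) (not simplifiable)
  at RR: (a+y) (not simplifiable)
Result: no simplifiable subexpression found -> normal form.

Answer: yes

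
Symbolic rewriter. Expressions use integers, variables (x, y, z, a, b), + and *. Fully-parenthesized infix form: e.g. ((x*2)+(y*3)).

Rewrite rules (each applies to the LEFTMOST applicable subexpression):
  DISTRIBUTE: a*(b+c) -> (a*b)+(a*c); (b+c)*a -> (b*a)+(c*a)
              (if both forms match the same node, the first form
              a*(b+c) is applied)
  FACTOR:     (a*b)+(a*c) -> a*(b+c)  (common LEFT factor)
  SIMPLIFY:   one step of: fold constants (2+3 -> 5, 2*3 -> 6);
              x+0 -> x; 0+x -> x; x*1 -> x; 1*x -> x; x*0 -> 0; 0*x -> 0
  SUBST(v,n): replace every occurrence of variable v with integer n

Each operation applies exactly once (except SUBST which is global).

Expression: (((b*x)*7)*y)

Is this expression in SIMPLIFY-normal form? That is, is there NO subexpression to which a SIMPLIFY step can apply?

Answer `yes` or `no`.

Answer: yes

Derivation:
Expression: (((b*x)*7)*y)
Scanning for simplifiable subexpressions (pre-order)...
  at root: (((b*x)*7)*y) (not simplifiable)
  at L: ((b*x)*7) (not simplifiable)
  at LL: (b*x) (not simplifiable)
Result: no simplifiable subexpression found -> normal form.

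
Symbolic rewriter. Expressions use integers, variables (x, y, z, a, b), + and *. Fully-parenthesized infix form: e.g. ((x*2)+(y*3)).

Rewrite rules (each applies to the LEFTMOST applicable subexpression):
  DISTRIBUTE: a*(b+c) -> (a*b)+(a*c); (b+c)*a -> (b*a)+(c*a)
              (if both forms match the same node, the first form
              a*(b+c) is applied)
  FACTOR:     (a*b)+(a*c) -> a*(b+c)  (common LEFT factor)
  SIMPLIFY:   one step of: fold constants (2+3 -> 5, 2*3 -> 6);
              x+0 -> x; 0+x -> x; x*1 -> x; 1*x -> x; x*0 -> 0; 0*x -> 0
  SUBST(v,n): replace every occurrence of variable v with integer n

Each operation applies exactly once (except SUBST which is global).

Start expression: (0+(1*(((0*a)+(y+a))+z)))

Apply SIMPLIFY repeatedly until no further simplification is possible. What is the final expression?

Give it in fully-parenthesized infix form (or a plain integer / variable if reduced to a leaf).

Answer: ((y+a)+z)

Derivation:
Start: (0+(1*(((0*a)+(y+a))+z)))
Step 1: at root: (0+(1*(((0*a)+(y+a))+z))) -> (1*(((0*a)+(y+a))+z)); overall: (0+(1*(((0*a)+(y+a))+z))) -> (1*(((0*a)+(y+a))+z))
Step 2: at root: (1*(((0*a)+(y+a))+z)) -> (((0*a)+(y+a))+z); overall: (1*(((0*a)+(y+a))+z)) -> (((0*a)+(y+a))+z)
Step 3: at LL: (0*a) -> 0; overall: (((0*a)+(y+a))+z) -> ((0+(y+a))+z)
Step 4: at L: (0+(y+a)) -> (y+a); overall: ((0+(y+a))+z) -> ((y+a)+z)
Fixed point: ((y+a)+z)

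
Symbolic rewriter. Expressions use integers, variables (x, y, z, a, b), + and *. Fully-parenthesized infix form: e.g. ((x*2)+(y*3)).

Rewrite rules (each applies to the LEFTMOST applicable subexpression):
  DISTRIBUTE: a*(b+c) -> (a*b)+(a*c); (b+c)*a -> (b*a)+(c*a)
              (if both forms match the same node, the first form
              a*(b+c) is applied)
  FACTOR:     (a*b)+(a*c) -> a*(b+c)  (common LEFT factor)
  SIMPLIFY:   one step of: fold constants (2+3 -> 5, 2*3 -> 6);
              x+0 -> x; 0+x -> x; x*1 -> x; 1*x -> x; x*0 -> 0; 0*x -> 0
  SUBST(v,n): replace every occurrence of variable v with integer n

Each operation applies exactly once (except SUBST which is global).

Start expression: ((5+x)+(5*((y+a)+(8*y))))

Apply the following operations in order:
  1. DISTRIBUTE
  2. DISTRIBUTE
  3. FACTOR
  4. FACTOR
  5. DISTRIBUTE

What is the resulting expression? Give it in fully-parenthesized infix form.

Start: ((5+x)+(5*((y+a)+(8*y))))
Apply DISTRIBUTE at R (target: (5*((y+a)+(8*y)))): ((5+x)+(5*((y+a)+(8*y)))) -> ((5+x)+((5*(y+a))+(5*(8*y))))
Apply DISTRIBUTE at RL (target: (5*(y+a))): ((5+x)+((5*(y+a))+(5*(8*y)))) -> ((5+x)+(((5*y)+(5*a))+(5*(8*y))))
Apply FACTOR at RL (target: ((5*y)+(5*a))): ((5+x)+(((5*y)+(5*a))+(5*(8*y)))) -> ((5+x)+((5*(y+a))+(5*(8*y))))
Apply FACTOR at R (target: ((5*(y+a))+(5*(8*y)))): ((5+x)+((5*(y+a))+(5*(8*y)))) -> ((5+x)+(5*((y+a)+(8*y))))
Apply DISTRIBUTE at R (target: (5*((y+a)+(8*y)))): ((5+x)+(5*((y+a)+(8*y)))) -> ((5+x)+((5*(y+a))+(5*(8*y))))

Answer: ((5+x)+((5*(y+a))+(5*(8*y))))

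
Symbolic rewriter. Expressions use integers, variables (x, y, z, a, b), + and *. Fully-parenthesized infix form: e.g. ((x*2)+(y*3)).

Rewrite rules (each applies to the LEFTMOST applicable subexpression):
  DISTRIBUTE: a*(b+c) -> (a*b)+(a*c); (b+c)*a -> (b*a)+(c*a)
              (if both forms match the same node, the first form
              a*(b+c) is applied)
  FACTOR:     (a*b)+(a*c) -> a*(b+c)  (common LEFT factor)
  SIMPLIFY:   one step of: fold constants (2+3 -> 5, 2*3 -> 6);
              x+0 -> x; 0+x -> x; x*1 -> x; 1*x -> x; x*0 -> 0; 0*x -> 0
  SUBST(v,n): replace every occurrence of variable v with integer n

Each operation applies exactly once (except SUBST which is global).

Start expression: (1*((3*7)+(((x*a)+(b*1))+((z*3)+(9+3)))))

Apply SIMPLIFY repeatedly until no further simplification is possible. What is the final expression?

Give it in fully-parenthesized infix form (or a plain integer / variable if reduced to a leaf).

Answer: (21+(((x*a)+b)+((z*3)+12)))

Derivation:
Start: (1*((3*7)+(((x*a)+(b*1))+((z*3)+(9+3)))))
Step 1: at root: (1*((3*7)+(((x*a)+(b*1))+((z*3)+(9+3))))) -> ((3*7)+(((x*a)+(b*1))+((z*3)+(9+3)))); overall: (1*((3*7)+(((x*a)+(b*1))+((z*3)+(9+3))))) -> ((3*7)+(((x*a)+(b*1))+((z*3)+(9+3))))
Step 2: at L: (3*7) -> 21; overall: ((3*7)+(((x*a)+(b*1))+((z*3)+(9+3)))) -> (21+(((x*a)+(b*1))+((z*3)+(9+3))))
Step 3: at RLR: (b*1) -> b; overall: (21+(((x*a)+(b*1))+((z*3)+(9+3)))) -> (21+(((x*a)+b)+((z*3)+(9+3))))
Step 4: at RRR: (9+3) -> 12; overall: (21+(((x*a)+b)+((z*3)+(9+3)))) -> (21+(((x*a)+b)+((z*3)+12)))
Fixed point: (21+(((x*a)+b)+((z*3)+12)))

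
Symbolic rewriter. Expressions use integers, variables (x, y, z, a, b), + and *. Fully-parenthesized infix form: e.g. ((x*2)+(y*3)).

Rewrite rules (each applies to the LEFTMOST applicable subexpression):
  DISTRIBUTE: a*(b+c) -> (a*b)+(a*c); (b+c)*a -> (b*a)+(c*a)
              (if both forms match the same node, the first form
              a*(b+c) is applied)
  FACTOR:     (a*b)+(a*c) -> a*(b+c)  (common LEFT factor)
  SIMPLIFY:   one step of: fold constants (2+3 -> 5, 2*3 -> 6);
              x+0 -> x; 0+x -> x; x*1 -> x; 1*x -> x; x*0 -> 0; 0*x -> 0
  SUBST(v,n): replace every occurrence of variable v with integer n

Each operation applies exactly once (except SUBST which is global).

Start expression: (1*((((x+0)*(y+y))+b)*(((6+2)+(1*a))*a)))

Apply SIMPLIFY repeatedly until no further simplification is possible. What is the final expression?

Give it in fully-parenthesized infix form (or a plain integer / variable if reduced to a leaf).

Start: (1*((((x+0)*(y+y))+b)*(((6+2)+(1*a))*a)))
Step 1: at root: (1*((((x+0)*(y+y))+b)*(((6+2)+(1*a))*a))) -> ((((x+0)*(y+y))+b)*(((6+2)+(1*a))*a)); overall: (1*((((x+0)*(y+y))+b)*(((6+2)+(1*a))*a))) -> ((((x+0)*(y+y))+b)*(((6+2)+(1*a))*a))
Step 2: at LLL: (x+0) -> x; overall: ((((x+0)*(y+y))+b)*(((6+2)+(1*a))*a)) -> (((x*(y+y))+b)*(((6+2)+(1*a))*a))
Step 3: at RLL: (6+2) -> 8; overall: (((x*(y+y))+b)*(((6+2)+(1*a))*a)) -> (((x*(y+y))+b)*((8+(1*a))*a))
Step 4: at RLR: (1*a) -> a; overall: (((x*(y+y))+b)*((8+(1*a))*a)) -> (((x*(y+y))+b)*((8+a)*a))
Fixed point: (((x*(y+y))+b)*((8+a)*a))

Answer: (((x*(y+y))+b)*((8+a)*a))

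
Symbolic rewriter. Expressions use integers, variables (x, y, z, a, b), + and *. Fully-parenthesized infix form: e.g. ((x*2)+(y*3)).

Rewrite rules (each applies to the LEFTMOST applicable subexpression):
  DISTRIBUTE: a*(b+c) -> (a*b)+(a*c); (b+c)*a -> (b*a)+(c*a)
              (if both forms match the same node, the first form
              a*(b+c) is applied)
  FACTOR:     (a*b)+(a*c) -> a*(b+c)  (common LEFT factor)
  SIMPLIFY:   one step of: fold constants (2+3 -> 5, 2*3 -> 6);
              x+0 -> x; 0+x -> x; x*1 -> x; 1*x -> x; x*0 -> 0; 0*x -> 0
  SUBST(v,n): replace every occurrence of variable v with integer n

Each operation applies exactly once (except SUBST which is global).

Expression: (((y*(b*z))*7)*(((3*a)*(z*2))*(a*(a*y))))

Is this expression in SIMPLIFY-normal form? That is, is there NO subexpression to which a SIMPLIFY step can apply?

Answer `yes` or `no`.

Answer: yes

Derivation:
Expression: (((y*(b*z))*7)*(((3*a)*(z*2))*(a*(a*y))))
Scanning for simplifiable subexpressions (pre-order)...
  at root: (((y*(b*z))*7)*(((3*a)*(z*2))*(a*(a*y)))) (not simplifiable)
  at L: ((y*(b*z))*7) (not simplifiable)
  at LL: (y*(b*z)) (not simplifiable)
  at LLR: (b*z) (not simplifiable)
  at R: (((3*a)*(z*2))*(a*(a*y))) (not simplifiable)
  at RL: ((3*a)*(z*2)) (not simplifiable)
  at RLL: (3*a) (not simplifiable)
  at RLR: (z*2) (not simplifiable)
  at RR: (a*(a*y)) (not simplifiable)
  at RRR: (a*y) (not simplifiable)
Result: no simplifiable subexpression found -> normal form.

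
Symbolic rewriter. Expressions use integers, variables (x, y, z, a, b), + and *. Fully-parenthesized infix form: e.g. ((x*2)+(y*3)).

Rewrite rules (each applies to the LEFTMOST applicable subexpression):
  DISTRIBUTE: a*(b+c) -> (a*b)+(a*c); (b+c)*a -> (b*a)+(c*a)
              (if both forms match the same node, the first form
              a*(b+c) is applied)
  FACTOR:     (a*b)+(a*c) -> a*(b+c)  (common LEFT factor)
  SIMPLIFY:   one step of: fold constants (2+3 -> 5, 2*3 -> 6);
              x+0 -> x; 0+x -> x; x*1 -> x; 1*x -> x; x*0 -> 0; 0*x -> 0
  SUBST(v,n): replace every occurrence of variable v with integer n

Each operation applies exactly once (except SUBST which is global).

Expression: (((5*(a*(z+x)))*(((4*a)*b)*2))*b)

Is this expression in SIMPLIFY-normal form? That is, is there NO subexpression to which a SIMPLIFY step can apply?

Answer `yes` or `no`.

Answer: yes

Derivation:
Expression: (((5*(a*(z+x)))*(((4*a)*b)*2))*b)
Scanning for simplifiable subexpressions (pre-order)...
  at root: (((5*(a*(z+x)))*(((4*a)*b)*2))*b) (not simplifiable)
  at L: ((5*(a*(z+x)))*(((4*a)*b)*2)) (not simplifiable)
  at LL: (5*(a*(z+x))) (not simplifiable)
  at LLR: (a*(z+x)) (not simplifiable)
  at LLRR: (z+x) (not simplifiable)
  at LR: (((4*a)*b)*2) (not simplifiable)
  at LRL: ((4*a)*b) (not simplifiable)
  at LRLL: (4*a) (not simplifiable)
Result: no simplifiable subexpression found -> normal form.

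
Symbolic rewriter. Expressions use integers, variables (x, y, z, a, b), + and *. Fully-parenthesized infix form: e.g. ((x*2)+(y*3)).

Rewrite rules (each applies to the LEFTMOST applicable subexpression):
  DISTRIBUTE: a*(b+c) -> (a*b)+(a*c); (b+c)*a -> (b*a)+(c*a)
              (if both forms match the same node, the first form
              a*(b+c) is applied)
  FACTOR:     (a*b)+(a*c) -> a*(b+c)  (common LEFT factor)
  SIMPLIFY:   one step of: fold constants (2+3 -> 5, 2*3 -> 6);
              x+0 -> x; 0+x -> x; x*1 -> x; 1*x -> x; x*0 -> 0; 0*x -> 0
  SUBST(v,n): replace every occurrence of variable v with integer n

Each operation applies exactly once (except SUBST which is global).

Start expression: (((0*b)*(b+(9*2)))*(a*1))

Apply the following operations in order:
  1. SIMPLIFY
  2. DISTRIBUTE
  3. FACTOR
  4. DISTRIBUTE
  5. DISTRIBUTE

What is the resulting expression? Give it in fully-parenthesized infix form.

Answer: (((0*b)*(a*1))+((0*(9*2))*(a*1)))

Derivation:
Start: (((0*b)*(b+(9*2)))*(a*1))
Apply SIMPLIFY at LL (target: (0*b)): (((0*b)*(b+(9*2)))*(a*1)) -> ((0*(b+(9*2)))*(a*1))
Apply DISTRIBUTE at L (target: (0*(b+(9*2)))): ((0*(b+(9*2)))*(a*1)) -> (((0*b)+(0*(9*2)))*(a*1))
Apply FACTOR at L (target: ((0*b)+(0*(9*2)))): (((0*b)+(0*(9*2)))*(a*1)) -> ((0*(b+(9*2)))*(a*1))
Apply DISTRIBUTE at L (target: (0*(b+(9*2)))): ((0*(b+(9*2)))*(a*1)) -> (((0*b)+(0*(9*2)))*(a*1))
Apply DISTRIBUTE at root (target: (((0*b)+(0*(9*2)))*(a*1))): (((0*b)+(0*(9*2)))*(a*1)) -> (((0*b)*(a*1))+((0*(9*2))*(a*1)))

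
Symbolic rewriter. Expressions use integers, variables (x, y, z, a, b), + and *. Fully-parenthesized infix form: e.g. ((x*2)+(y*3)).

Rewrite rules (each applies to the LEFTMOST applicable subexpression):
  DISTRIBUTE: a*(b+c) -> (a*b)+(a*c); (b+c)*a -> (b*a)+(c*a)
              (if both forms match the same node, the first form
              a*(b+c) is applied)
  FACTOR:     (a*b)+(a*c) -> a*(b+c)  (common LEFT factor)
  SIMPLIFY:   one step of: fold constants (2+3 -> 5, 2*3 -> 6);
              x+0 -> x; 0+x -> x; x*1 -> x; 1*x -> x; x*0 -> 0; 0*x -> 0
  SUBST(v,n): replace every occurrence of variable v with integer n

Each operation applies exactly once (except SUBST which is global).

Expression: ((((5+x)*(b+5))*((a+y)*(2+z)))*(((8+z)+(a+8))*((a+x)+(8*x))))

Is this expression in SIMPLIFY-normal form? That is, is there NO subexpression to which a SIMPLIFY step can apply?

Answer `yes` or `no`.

Answer: yes

Derivation:
Expression: ((((5+x)*(b+5))*((a+y)*(2+z)))*(((8+z)+(a+8))*((a+x)+(8*x))))
Scanning for simplifiable subexpressions (pre-order)...
  at root: ((((5+x)*(b+5))*((a+y)*(2+z)))*(((8+z)+(a+8))*((a+x)+(8*x)))) (not simplifiable)
  at L: (((5+x)*(b+5))*((a+y)*(2+z))) (not simplifiable)
  at LL: ((5+x)*(b+5)) (not simplifiable)
  at LLL: (5+x) (not simplifiable)
  at LLR: (b+5) (not simplifiable)
  at LR: ((a+y)*(2+z)) (not simplifiable)
  at LRL: (a+y) (not simplifiable)
  at LRR: (2+z) (not simplifiable)
  at R: (((8+z)+(a+8))*((a+x)+(8*x))) (not simplifiable)
  at RL: ((8+z)+(a+8)) (not simplifiable)
  at RLL: (8+z) (not simplifiable)
  at RLR: (a+8) (not simplifiable)
  at RR: ((a+x)+(8*x)) (not simplifiable)
  at RRL: (a+x) (not simplifiable)
  at RRR: (8*x) (not simplifiable)
Result: no simplifiable subexpression found -> normal form.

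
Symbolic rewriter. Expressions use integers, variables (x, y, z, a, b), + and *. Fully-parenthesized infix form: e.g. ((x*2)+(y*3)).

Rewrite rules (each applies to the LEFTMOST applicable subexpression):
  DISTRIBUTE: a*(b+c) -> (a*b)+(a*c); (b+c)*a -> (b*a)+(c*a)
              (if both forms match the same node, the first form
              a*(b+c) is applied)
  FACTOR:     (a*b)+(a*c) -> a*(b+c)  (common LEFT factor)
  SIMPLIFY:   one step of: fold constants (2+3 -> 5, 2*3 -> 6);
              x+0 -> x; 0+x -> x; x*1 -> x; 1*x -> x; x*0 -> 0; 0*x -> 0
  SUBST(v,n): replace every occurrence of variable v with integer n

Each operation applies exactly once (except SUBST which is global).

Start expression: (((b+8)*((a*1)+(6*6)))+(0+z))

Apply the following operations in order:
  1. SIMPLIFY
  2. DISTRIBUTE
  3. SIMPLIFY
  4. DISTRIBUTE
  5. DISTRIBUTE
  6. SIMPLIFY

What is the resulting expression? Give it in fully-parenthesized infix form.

Answer: ((((b*a)+(8*a))+((b*36)+288))+(0+z))

Derivation:
Start: (((b+8)*((a*1)+(6*6)))+(0+z))
Apply SIMPLIFY at LRL (target: (a*1)): (((b+8)*((a*1)+(6*6)))+(0+z)) -> (((b+8)*(a+(6*6)))+(0+z))
Apply DISTRIBUTE at L (target: ((b+8)*(a+(6*6)))): (((b+8)*(a+(6*6)))+(0+z)) -> ((((b+8)*a)+((b+8)*(6*6)))+(0+z))
Apply SIMPLIFY at LRR (target: (6*6)): ((((b+8)*a)+((b+8)*(6*6)))+(0+z)) -> ((((b+8)*a)+((b+8)*36))+(0+z))
Apply DISTRIBUTE at LL (target: ((b+8)*a)): ((((b+8)*a)+((b+8)*36))+(0+z)) -> ((((b*a)+(8*a))+((b+8)*36))+(0+z))
Apply DISTRIBUTE at LR (target: ((b+8)*36)): ((((b*a)+(8*a))+((b+8)*36))+(0+z)) -> ((((b*a)+(8*a))+((b*36)+(8*36)))+(0+z))
Apply SIMPLIFY at LRR (target: (8*36)): ((((b*a)+(8*a))+((b*36)+(8*36)))+(0+z)) -> ((((b*a)+(8*a))+((b*36)+288))+(0+z))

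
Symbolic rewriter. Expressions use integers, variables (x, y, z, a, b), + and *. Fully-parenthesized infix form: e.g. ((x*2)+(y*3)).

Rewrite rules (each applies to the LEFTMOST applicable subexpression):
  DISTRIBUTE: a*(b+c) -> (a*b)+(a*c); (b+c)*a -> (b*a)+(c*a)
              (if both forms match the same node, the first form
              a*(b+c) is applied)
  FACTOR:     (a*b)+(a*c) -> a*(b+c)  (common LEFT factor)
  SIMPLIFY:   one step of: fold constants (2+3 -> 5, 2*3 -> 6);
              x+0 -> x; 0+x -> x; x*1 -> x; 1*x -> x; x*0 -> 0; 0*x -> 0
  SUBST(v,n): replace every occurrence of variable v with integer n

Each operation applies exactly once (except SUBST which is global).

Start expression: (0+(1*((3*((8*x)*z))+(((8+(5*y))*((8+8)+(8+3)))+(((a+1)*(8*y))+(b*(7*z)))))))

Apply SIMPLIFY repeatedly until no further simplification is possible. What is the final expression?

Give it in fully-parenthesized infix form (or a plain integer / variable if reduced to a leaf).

Answer: ((3*((8*x)*z))+(((8+(5*y))*27)+(((a+1)*(8*y))+(b*(7*z)))))

Derivation:
Start: (0+(1*((3*((8*x)*z))+(((8+(5*y))*((8+8)+(8+3)))+(((a+1)*(8*y))+(b*(7*z)))))))
Step 1: at root: (0+(1*((3*((8*x)*z))+(((8+(5*y))*((8+8)+(8+3)))+(((a+1)*(8*y))+(b*(7*z))))))) -> (1*((3*((8*x)*z))+(((8+(5*y))*((8+8)+(8+3)))+(((a+1)*(8*y))+(b*(7*z)))))); overall: (0+(1*((3*((8*x)*z))+(((8+(5*y))*((8+8)+(8+3)))+(((a+1)*(8*y))+(b*(7*z))))))) -> (1*((3*((8*x)*z))+(((8+(5*y))*((8+8)+(8+3)))+(((a+1)*(8*y))+(b*(7*z))))))
Step 2: at root: (1*((3*((8*x)*z))+(((8+(5*y))*((8+8)+(8+3)))+(((a+1)*(8*y))+(b*(7*z)))))) -> ((3*((8*x)*z))+(((8+(5*y))*((8+8)+(8+3)))+(((a+1)*(8*y))+(b*(7*z))))); overall: (1*((3*((8*x)*z))+(((8+(5*y))*((8+8)+(8+3)))+(((a+1)*(8*y))+(b*(7*z)))))) -> ((3*((8*x)*z))+(((8+(5*y))*((8+8)+(8+3)))+(((a+1)*(8*y))+(b*(7*z)))))
Step 3: at RLRL: (8+8) -> 16; overall: ((3*((8*x)*z))+(((8+(5*y))*((8+8)+(8+3)))+(((a+1)*(8*y))+(b*(7*z))))) -> ((3*((8*x)*z))+(((8+(5*y))*(16+(8+3)))+(((a+1)*(8*y))+(b*(7*z)))))
Step 4: at RLRR: (8+3) -> 11; overall: ((3*((8*x)*z))+(((8+(5*y))*(16+(8+3)))+(((a+1)*(8*y))+(b*(7*z))))) -> ((3*((8*x)*z))+(((8+(5*y))*(16+11))+(((a+1)*(8*y))+(b*(7*z)))))
Step 5: at RLR: (16+11) -> 27; overall: ((3*((8*x)*z))+(((8+(5*y))*(16+11))+(((a+1)*(8*y))+(b*(7*z))))) -> ((3*((8*x)*z))+(((8+(5*y))*27)+(((a+1)*(8*y))+(b*(7*z)))))
Fixed point: ((3*((8*x)*z))+(((8+(5*y))*27)+(((a+1)*(8*y))+(b*(7*z)))))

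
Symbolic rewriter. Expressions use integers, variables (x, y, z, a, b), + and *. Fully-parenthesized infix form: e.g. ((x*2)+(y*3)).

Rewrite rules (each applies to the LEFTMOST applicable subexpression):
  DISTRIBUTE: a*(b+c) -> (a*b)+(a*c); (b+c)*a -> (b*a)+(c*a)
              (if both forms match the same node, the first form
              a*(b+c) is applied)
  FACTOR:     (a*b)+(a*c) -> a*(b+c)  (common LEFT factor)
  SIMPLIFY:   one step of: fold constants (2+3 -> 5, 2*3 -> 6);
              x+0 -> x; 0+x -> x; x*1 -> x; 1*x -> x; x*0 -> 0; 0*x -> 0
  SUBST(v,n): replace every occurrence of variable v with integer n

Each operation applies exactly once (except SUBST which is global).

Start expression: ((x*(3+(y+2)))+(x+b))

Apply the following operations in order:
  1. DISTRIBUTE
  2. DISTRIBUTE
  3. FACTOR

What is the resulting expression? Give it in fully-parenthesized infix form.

Answer: (((x*3)+(x*(y+2)))+(x+b))

Derivation:
Start: ((x*(3+(y+2)))+(x+b))
Apply DISTRIBUTE at L (target: (x*(3+(y+2)))): ((x*(3+(y+2)))+(x+b)) -> (((x*3)+(x*(y+2)))+(x+b))
Apply DISTRIBUTE at LR (target: (x*(y+2))): (((x*3)+(x*(y+2)))+(x+b)) -> (((x*3)+((x*y)+(x*2)))+(x+b))
Apply FACTOR at LR (target: ((x*y)+(x*2))): (((x*3)+((x*y)+(x*2)))+(x+b)) -> (((x*3)+(x*(y+2)))+(x+b))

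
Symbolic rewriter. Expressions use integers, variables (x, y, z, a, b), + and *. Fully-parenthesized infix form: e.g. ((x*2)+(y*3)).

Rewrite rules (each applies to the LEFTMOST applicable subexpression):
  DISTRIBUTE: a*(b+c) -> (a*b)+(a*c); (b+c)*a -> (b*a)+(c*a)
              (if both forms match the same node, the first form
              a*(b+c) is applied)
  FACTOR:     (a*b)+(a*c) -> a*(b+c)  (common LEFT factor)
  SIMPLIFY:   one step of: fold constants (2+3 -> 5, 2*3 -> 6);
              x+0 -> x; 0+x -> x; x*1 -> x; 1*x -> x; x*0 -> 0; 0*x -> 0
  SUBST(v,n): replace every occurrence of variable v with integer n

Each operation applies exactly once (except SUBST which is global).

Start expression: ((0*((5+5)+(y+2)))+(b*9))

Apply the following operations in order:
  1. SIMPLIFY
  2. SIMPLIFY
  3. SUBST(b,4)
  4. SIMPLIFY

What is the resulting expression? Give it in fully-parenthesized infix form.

Answer: 36

Derivation:
Start: ((0*((5+5)+(y+2)))+(b*9))
Apply SIMPLIFY at L (target: (0*((5+5)+(y+2)))): ((0*((5+5)+(y+2)))+(b*9)) -> (0+(b*9))
Apply SIMPLIFY at root (target: (0+(b*9))): (0+(b*9)) -> (b*9)
Apply SUBST(b,4): (b*9) -> (4*9)
Apply SIMPLIFY at root (target: (4*9)): (4*9) -> 36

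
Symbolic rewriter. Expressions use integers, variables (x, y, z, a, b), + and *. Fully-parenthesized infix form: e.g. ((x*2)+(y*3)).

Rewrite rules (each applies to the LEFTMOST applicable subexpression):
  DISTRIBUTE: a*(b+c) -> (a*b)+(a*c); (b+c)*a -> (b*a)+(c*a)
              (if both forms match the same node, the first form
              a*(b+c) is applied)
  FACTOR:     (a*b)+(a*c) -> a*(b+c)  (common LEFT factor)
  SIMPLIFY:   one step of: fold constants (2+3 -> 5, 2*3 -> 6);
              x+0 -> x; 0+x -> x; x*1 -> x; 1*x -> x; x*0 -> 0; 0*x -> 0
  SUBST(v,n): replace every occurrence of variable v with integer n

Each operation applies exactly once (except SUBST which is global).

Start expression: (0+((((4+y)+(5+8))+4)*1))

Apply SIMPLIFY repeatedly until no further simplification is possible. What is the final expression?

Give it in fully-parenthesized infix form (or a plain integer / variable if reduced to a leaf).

Start: (0+((((4+y)+(5+8))+4)*1))
Step 1: at root: (0+((((4+y)+(5+8))+4)*1)) -> ((((4+y)+(5+8))+4)*1); overall: (0+((((4+y)+(5+8))+4)*1)) -> ((((4+y)+(5+8))+4)*1)
Step 2: at root: ((((4+y)+(5+8))+4)*1) -> (((4+y)+(5+8))+4); overall: ((((4+y)+(5+8))+4)*1) -> (((4+y)+(5+8))+4)
Step 3: at LR: (5+8) -> 13; overall: (((4+y)+(5+8))+4) -> (((4+y)+13)+4)
Fixed point: (((4+y)+13)+4)

Answer: (((4+y)+13)+4)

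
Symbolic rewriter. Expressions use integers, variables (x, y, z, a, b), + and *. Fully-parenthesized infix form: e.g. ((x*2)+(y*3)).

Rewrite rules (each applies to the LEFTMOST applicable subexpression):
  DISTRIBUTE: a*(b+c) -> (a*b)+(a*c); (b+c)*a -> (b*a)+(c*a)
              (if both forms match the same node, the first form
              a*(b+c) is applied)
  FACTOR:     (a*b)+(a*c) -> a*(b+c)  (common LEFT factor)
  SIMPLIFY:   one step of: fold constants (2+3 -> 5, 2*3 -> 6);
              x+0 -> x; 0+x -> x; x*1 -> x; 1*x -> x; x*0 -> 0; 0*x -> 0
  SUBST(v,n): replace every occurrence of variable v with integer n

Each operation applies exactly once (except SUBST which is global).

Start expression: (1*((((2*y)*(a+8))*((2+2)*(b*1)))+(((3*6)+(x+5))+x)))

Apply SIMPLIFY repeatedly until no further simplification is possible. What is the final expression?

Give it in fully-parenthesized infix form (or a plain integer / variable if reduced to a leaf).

Answer: ((((2*y)*(a+8))*(4*b))+((18+(x+5))+x))

Derivation:
Start: (1*((((2*y)*(a+8))*((2+2)*(b*1)))+(((3*6)+(x+5))+x)))
Step 1: at root: (1*((((2*y)*(a+8))*((2+2)*(b*1)))+(((3*6)+(x+5))+x))) -> ((((2*y)*(a+8))*((2+2)*(b*1)))+(((3*6)+(x+5))+x)); overall: (1*((((2*y)*(a+8))*((2+2)*(b*1)))+(((3*6)+(x+5))+x))) -> ((((2*y)*(a+8))*((2+2)*(b*1)))+(((3*6)+(x+5))+x))
Step 2: at LRL: (2+2) -> 4; overall: ((((2*y)*(a+8))*((2+2)*(b*1)))+(((3*6)+(x+5))+x)) -> ((((2*y)*(a+8))*(4*(b*1)))+(((3*6)+(x+5))+x))
Step 3: at LRR: (b*1) -> b; overall: ((((2*y)*(a+8))*(4*(b*1)))+(((3*6)+(x+5))+x)) -> ((((2*y)*(a+8))*(4*b))+(((3*6)+(x+5))+x))
Step 4: at RLL: (3*6) -> 18; overall: ((((2*y)*(a+8))*(4*b))+(((3*6)+(x+5))+x)) -> ((((2*y)*(a+8))*(4*b))+((18+(x+5))+x))
Fixed point: ((((2*y)*(a+8))*(4*b))+((18+(x+5))+x))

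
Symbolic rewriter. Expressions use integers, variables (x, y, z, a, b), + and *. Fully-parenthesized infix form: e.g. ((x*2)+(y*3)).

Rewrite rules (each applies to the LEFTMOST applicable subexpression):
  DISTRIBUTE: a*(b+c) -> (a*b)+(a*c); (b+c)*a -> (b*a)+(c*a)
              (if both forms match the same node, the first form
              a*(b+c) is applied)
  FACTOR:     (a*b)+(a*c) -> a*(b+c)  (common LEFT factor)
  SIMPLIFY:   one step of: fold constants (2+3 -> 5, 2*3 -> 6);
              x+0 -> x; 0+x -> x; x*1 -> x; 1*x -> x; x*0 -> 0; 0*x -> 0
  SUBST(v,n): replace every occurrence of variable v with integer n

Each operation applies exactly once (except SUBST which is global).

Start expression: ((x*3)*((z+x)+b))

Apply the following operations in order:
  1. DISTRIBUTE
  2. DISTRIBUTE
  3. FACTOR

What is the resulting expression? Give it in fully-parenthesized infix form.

Answer: (((x*3)*(z+x))+((x*3)*b))

Derivation:
Start: ((x*3)*((z+x)+b))
Apply DISTRIBUTE at root (target: ((x*3)*((z+x)+b))): ((x*3)*((z+x)+b)) -> (((x*3)*(z+x))+((x*3)*b))
Apply DISTRIBUTE at L (target: ((x*3)*(z+x))): (((x*3)*(z+x))+((x*3)*b)) -> ((((x*3)*z)+((x*3)*x))+((x*3)*b))
Apply FACTOR at L (target: (((x*3)*z)+((x*3)*x))): ((((x*3)*z)+((x*3)*x))+((x*3)*b)) -> (((x*3)*(z+x))+((x*3)*b))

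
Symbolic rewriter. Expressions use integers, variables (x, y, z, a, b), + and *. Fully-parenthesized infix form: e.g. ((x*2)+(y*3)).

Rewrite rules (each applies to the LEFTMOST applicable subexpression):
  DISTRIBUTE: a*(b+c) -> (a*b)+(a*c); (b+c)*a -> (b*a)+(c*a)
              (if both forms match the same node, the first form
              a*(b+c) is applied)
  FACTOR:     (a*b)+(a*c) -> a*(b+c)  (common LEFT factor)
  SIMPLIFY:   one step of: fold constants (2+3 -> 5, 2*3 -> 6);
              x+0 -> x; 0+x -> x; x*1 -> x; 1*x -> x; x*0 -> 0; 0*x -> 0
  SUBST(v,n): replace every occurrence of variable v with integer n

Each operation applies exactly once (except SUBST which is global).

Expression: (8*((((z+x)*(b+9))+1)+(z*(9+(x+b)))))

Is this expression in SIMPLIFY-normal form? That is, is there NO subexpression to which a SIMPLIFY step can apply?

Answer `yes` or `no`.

Expression: (8*((((z+x)*(b+9))+1)+(z*(9+(x+b)))))
Scanning for simplifiable subexpressions (pre-order)...
  at root: (8*((((z+x)*(b+9))+1)+(z*(9+(x+b))))) (not simplifiable)
  at R: ((((z+x)*(b+9))+1)+(z*(9+(x+b)))) (not simplifiable)
  at RL: (((z+x)*(b+9))+1) (not simplifiable)
  at RLL: ((z+x)*(b+9)) (not simplifiable)
  at RLLL: (z+x) (not simplifiable)
  at RLLR: (b+9) (not simplifiable)
  at RR: (z*(9+(x+b))) (not simplifiable)
  at RRR: (9+(x+b)) (not simplifiable)
  at RRRR: (x+b) (not simplifiable)
Result: no simplifiable subexpression found -> normal form.

Answer: yes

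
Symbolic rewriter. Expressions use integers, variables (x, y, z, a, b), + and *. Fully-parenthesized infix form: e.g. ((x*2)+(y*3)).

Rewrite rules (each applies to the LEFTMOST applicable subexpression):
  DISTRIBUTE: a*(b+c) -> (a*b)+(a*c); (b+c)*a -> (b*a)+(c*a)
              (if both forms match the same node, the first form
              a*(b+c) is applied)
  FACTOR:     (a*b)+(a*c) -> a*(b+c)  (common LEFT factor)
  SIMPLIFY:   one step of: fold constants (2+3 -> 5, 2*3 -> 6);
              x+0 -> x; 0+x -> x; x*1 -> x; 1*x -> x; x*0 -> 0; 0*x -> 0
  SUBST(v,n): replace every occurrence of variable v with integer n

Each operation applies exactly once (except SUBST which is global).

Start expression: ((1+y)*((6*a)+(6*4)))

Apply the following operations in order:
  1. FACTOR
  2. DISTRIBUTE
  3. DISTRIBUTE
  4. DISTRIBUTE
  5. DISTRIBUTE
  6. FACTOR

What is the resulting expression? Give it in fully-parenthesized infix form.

Answer: ((1*((6*a)+(6*4)))+(y*((6*a)+(6*4))))

Derivation:
Start: ((1+y)*((6*a)+(6*4)))
Apply FACTOR at R (target: ((6*a)+(6*4))): ((1+y)*((6*a)+(6*4))) -> ((1+y)*(6*(a+4)))
Apply DISTRIBUTE at root (target: ((1+y)*(6*(a+4)))): ((1+y)*(6*(a+4))) -> ((1*(6*(a+4)))+(y*(6*(a+4))))
Apply DISTRIBUTE at LR (target: (6*(a+4))): ((1*(6*(a+4)))+(y*(6*(a+4)))) -> ((1*((6*a)+(6*4)))+(y*(6*(a+4))))
Apply DISTRIBUTE at L (target: (1*((6*a)+(6*4)))): ((1*((6*a)+(6*4)))+(y*(6*(a+4)))) -> (((1*(6*a))+(1*(6*4)))+(y*(6*(a+4))))
Apply DISTRIBUTE at RR (target: (6*(a+4))): (((1*(6*a))+(1*(6*4)))+(y*(6*(a+4)))) -> (((1*(6*a))+(1*(6*4)))+(y*((6*a)+(6*4))))
Apply FACTOR at L (target: ((1*(6*a))+(1*(6*4)))): (((1*(6*a))+(1*(6*4)))+(y*((6*a)+(6*4)))) -> ((1*((6*a)+(6*4)))+(y*((6*a)+(6*4))))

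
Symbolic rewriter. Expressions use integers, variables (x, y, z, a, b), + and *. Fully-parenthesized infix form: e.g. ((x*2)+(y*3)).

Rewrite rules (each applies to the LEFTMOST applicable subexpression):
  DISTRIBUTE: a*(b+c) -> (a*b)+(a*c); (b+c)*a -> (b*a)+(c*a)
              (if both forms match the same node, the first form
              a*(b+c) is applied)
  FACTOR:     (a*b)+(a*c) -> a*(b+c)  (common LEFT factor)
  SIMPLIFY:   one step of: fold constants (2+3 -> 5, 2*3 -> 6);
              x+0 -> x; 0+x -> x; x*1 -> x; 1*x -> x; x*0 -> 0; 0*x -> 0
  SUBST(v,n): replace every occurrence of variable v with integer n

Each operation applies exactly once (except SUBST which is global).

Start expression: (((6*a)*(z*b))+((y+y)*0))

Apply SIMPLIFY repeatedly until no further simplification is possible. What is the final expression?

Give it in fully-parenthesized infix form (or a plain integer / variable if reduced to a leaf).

Start: (((6*a)*(z*b))+((y+y)*0))
Step 1: at R: ((y+y)*0) -> 0; overall: (((6*a)*(z*b))+((y+y)*0)) -> (((6*a)*(z*b))+0)
Step 2: at root: (((6*a)*(z*b))+0) -> ((6*a)*(z*b)); overall: (((6*a)*(z*b))+0) -> ((6*a)*(z*b))
Fixed point: ((6*a)*(z*b))

Answer: ((6*a)*(z*b))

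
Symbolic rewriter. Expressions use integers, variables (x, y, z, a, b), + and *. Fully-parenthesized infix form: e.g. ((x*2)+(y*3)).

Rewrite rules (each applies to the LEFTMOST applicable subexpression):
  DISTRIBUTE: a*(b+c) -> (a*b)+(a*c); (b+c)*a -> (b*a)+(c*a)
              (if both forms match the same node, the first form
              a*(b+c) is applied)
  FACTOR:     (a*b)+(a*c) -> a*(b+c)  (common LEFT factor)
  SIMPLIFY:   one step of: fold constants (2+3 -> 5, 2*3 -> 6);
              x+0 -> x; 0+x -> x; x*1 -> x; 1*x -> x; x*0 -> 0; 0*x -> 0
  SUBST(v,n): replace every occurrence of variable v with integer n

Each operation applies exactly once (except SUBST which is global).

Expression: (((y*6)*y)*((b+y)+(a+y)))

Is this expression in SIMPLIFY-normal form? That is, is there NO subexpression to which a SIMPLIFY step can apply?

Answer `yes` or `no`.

Answer: yes

Derivation:
Expression: (((y*6)*y)*((b+y)+(a+y)))
Scanning for simplifiable subexpressions (pre-order)...
  at root: (((y*6)*y)*((b+y)+(a+y))) (not simplifiable)
  at L: ((y*6)*y) (not simplifiable)
  at LL: (y*6) (not simplifiable)
  at R: ((b+y)+(a+y)) (not simplifiable)
  at RL: (b+y) (not simplifiable)
  at RR: (a+y) (not simplifiable)
Result: no simplifiable subexpression found -> normal form.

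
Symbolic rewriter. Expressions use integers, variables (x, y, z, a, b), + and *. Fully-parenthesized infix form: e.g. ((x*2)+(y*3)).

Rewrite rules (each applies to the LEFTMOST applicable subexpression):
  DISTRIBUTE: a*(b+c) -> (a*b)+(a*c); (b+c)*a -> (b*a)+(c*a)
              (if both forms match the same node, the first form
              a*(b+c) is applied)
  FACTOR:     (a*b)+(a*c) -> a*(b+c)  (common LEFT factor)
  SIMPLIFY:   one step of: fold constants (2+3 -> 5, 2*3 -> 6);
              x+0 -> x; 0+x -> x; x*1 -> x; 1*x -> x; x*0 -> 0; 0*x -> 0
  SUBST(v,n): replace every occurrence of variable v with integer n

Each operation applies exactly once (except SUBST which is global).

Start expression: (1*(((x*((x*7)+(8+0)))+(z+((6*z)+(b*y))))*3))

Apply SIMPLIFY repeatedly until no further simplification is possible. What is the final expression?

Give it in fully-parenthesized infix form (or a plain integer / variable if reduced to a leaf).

Answer: (((x*((x*7)+8))+(z+((6*z)+(b*y))))*3)

Derivation:
Start: (1*(((x*((x*7)+(8+0)))+(z+((6*z)+(b*y))))*3))
Step 1: at root: (1*(((x*((x*7)+(8+0)))+(z+((6*z)+(b*y))))*3)) -> (((x*((x*7)+(8+0)))+(z+((6*z)+(b*y))))*3); overall: (1*(((x*((x*7)+(8+0)))+(z+((6*z)+(b*y))))*3)) -> (((x*((x*7)+(8+0)))+(z+((6*z)+(b*y))))*3)
Step 2: at LLRR: (8+0) -> 8; overall: (((x*((x*7)+(8+0)))+(z+((6*z)+(b*y))))*3) -> (((x*((x*7)+8))+(z+((6*z)+(b*y))))*3)
Fixed point: (((x*((x*7)+8))+(z+((6*z)+(b*y))))*3)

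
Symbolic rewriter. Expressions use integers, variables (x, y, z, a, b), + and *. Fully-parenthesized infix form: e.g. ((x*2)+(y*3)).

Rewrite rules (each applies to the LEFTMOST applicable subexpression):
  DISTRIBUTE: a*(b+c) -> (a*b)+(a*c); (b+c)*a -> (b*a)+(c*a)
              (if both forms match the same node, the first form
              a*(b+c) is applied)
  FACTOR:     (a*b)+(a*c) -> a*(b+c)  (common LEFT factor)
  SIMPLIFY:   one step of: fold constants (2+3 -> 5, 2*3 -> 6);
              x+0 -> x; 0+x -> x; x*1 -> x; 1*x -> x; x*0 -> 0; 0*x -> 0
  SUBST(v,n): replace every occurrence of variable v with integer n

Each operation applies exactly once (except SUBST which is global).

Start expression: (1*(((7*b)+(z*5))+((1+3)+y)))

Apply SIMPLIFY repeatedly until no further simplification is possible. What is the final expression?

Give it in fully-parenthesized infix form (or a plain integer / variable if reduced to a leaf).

Answer: (((7*b)+(z*5))+(4+y))

Derivation:
Start: (1*(((7*b)+(z*5))+((1+3)+y)))
Step 1: at root: (1*(((7*b)+(z*5))+((1+3)+y))) -> (((7*b)+(z*5))+((1+3)+y)); overall: (1*(((7*b)+(z*5))+((1+3)+y))) -> (((7*b)+(z*5))+((1+3)+y))
Step 2: at RL: (1+3) -> 4; overall: (((7*b)+(z*5))+((1+3)+y)) -> (((7*b)+(z*5))+(4+y))
Fixed point: (((7*b)+(z*5))+(4+y))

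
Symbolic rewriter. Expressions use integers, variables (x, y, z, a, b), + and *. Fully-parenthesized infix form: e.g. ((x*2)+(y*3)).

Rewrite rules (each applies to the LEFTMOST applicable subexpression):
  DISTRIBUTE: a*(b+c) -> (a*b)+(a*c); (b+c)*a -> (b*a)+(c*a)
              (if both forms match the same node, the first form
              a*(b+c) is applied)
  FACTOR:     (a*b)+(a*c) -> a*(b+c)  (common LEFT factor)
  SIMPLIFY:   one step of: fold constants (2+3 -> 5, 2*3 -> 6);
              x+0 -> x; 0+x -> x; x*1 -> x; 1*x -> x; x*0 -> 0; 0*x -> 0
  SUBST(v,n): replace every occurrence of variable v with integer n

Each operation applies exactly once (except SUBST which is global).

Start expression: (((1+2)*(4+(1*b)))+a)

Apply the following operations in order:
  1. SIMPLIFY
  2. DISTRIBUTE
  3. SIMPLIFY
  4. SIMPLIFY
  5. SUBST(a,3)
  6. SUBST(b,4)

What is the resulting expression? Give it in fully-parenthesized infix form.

Answer: ((12+(3*4))+3)

Derivation:
Start: (((1+2)*(4+(1*b)))+a)
Apply SIMPLIFY at LL (target: (1+2)): (((1+2)*(4+(1*b)))+a) -> ((3*(4+(1*b)))+a)
Apply DISTRIBUTE at L (target: (3*(4+(1*b)))): ((3*(4+(1*b)))+a) -> (((3*4)+(3*(1*b)))+a)
Apply SIMPLIFY at LL (target: (3*4)): (((3*4)+(3*(1*b)))+a) -> ((12+(3*(1*b)))+a)
Apply SIMPLIFY at LRR (target: (1*b)): ((12+(3*(1*b)))+a) -> ((12+(3*b))+a)
Apply SUBST(a,3): ((12+(3*b))+a) -> ((12+(3*b))+3)
Apply SUBST(b,4): ((12+(3*b))+3) -> ((12+(3*4))+3)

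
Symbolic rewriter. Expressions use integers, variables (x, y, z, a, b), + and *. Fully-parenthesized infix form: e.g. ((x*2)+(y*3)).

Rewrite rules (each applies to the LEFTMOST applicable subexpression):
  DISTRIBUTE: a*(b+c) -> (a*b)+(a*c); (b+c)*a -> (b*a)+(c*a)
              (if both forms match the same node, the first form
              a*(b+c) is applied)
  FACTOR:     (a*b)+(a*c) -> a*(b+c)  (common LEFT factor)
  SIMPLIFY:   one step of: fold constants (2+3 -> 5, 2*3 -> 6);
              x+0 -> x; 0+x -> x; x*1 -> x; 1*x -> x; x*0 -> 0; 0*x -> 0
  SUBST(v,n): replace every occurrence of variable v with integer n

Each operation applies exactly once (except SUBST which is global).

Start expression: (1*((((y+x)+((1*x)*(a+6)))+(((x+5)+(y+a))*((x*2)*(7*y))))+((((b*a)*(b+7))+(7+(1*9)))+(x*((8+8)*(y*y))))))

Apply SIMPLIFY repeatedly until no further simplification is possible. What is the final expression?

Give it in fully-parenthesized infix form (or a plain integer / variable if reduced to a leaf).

Start: (1*((((y+x)+((1*x)*(a+6)))+(((x+5)+(y+a))*((x*2)*(7*y))))+((((b*a)*(b+7))+(7+(1*9)))+(x*((8+8)*(y*y))))))
Step 1: at root: (1*((((y+x)+((1*x)*(a+6)))+(((x+5)+(y+a))*((x*2)*(7*y))))+((((b*a)*(b+7))+(7+(1*9)))+(x*((8+8)*(y*y)))))) -> ((((y+x)+((1*x)*(a+6)))+(((x+5)+(y+a))*((x*2)*(7*y))))+((((b*a)*(b+7))+(7+(1*9)))+(x*((8+8)*(y*y))))); overall: (1*((((y+x)+((1*x)*(a+6)))+(((x+5)+(y+a))*((x*2)*(7*y))))+((((b*a)*(b+7))+(7+(1*9)))+(x*((8+8)*(y*y)))))) -> ((((y+x)+((1*x)*(a+6)))+(((x+5)+(y+a))*((x*2)*(7*y))))+((((b*a)*(b+7))+(7+(1*9)))+(x*((8+8)*(y*y)))))
Step 2: at LLRL: (1*x) -> x; overall: ((((y+x)+((1*x)*(a+6)))+(((x+5)+(y+a))*((x*2)*(7*y))))+((((b*a)*(b+7))+(7+(1*9)))+(x*((8+8)*(y*y))))) -> ((((y+x)+(x*(a+6)))+(((x+5)+(y+a))*((x*2)*(7*y))))+((((b*a)*(b+7))+(7+(1*9)))+(x*((8+8)*(y*y)))))
Step 3: at RLRR: (1*9) -> 9; overall: ((((y+x)+(x*(a+6)))+(((x+5)+(y+a))*((x*2)*(7*y))))+((((b*a)*(b+7))+(7+(1*9)))+(x*((8+8)*(y*y))))) -> ((((y+x)+(x*(a+6)))+(((x+5)+(y+a))*((x*2)*(7*y))))+((((b*a)*(b+7))+(7+9))+(x*((8+8)*(y*y)))))
Step 4: at RLR: (7+9) -> 16; overall: ((((y+x)+(x*(a+6)))+(((x+5)+(y+a))*((x*2)*(7*y))))+((((b*a)*(b+7))+(7+9))+(x*((8+8)*(y*y))))) -> ((((y+x)+(x*(a+6)))+(((x+5)+(y+a))*((x*2)*(7*y))))+((((b*a)*(b+7))+16)+(x*((8+8)*(y*y)))))
Step 5: at RRRL: (8+8) -> 16; overall: ((((y+x)+(x*(a+6)))+(((x+5)+(y+a))*((x*2)*(7*y))))+((((b*a)*(b+7))+16)+(x*((8+8)*(y*y))))) -> ((((y+x)+(x*(a+6)))+(((x+5)+(y+a))*((x*2)*(7*y))))+((((b*a)*(b+7))+16)+(x*(16*(y*y)))))
Fixed point: ((((y+x)+(x*(a+6)))+(((x+5)+(y+a))*((x*2)*(7*y))))+((((b*a)*(b+7))+16)+(x*(16*(y*y)))))

Answer: ((((y+x)+(x*(a+6)))+(((x+5)+(y+a))*((x*2)*(7*y))))+((((b*a)*(b+7))+16)+(x*(16*(y*y)))))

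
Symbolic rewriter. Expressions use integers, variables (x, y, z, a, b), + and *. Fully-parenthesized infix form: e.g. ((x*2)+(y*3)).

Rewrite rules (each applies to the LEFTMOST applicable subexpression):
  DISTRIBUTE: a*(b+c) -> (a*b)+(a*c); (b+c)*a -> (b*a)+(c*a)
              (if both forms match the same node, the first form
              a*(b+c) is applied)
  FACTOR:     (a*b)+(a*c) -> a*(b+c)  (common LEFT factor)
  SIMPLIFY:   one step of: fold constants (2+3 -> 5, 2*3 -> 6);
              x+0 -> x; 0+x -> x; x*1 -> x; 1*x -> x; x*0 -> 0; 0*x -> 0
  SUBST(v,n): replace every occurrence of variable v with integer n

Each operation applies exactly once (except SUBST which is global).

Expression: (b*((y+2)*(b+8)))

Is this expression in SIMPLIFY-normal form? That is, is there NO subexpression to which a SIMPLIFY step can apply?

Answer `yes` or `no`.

Answer: yes

Derivation:
Expression: (b*((y+2)*(b+8)))
Scanning for simplifiable subexpressions (pre-order)...
  at root: (b*((y+2)*(b+8))) (not simplifiable)
  at R: ((y+2)*(b+8)) (not simplifiable)
  at RL: (y+2) (not simplifiable)
  at RR: (b+8) (not simplifiable)
Result: no simplifiable subexpression found -> normal form.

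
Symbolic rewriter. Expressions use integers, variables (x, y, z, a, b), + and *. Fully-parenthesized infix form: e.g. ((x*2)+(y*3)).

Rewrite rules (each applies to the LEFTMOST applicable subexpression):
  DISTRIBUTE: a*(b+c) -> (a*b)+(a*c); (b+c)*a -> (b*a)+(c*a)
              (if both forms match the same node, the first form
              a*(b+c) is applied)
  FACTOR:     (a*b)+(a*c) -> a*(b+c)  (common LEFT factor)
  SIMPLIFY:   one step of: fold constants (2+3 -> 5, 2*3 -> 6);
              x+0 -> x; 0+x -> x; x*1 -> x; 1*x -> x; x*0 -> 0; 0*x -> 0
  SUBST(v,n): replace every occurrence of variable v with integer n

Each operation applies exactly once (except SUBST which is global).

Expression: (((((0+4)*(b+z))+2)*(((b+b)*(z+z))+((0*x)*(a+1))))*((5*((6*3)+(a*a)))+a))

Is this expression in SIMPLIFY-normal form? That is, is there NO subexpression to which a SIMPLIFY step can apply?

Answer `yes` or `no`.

Expression: (((((0+4)*(b+z))+2)*(((b+b)*(z+z))+((0*x)*(a+1))))*((5*((6*3)+(a*a)))+a))
Scanning for simplifiable subexpressions (pre-order)...
  at root: (((((0+4)*(b+z))+2)*(((b+b)*(z+z))+((0*x)*(a+1))))*((5*((6*3)+(a*a)))+a)) (not simplifiable)
  at L: ((((0+4)*(b+z))+2)*(((b+b)*(z+z))+((0*x)*(a+1)))) (not simplifiable)
  at LL: (((0+4)*(b+z))+2) (not simplifiable)
  at LLL: ((0+4)*(b+z)) (not simplifiable)
  at LLLL: (0+4) (SIMPLIFIABLE)
  at LLLR: (b+z) (not simplifiable)
  at LR: (((b+b)*(z+z))+((0*x)*(a+1))) (not simplifiable)
  at LRL: ((b+b)*(z+z)) (not simplifiable)
  at LRLL: (b+b) (not simplifiable)
  at LRLR: (z+z) (not simplifiable)
  at LRR: ((0*x)*(a+1)) (not simplifiable)
  at LRRL: (0*x) (SIMPLIFIABLE)
  at LRRR: (a+1) (not simplifiable)
  at R: ((5*((6*3)+(a*a)))+a) (not simplifiable)
  at RL: (5*((6*3)+(a*a))) (not simplifiable)
  at RLR: ((6*3)+(a*a)) (not simplifiable)
  at RLRL: (6*3) (SIMPLIFIABLE)
  at RLRR: (a*a) (not simplifiable)
Found simplifiable subexpr at path LLLL: (0+4)
One SIMPLIFY step would give: ((((4*(b+z))+2)*(((b+b)*(z+z))+((0*x)*(a+1))))*((5*((6*3)+(a*a)))+a))
-> NOT in normal form.

Answer: no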